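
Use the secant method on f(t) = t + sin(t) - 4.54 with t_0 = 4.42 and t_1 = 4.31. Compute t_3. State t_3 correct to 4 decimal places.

5.1332

f(t_0) = -1.077558, f(t_1) = -1.150128
t_2 = 4.310000 - (-1.150128)·(4.310000 - 4.420000)/(-1.150128 - (-1.077558)) = 6.053338; f(t_2) = 1.285508
t_3 = 6.053338 - (1.285508)·(6.053338 - 4.310000)/(1.285508 - (-1.150128)) = 5.133219; f(t_3) = -0.319532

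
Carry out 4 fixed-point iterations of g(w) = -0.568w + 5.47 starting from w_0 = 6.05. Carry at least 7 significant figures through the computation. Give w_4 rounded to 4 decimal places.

3.7551

w_1 = g(6.050000) = 2.033600
w_2 = g(2.033600) = 4.314915
w_3 = g(4.314915) = 3.019128
w_4 = g(3.019128) = 3.755135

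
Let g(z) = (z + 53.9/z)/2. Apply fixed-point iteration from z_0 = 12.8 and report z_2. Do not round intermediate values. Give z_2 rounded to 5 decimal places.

z_1 = g(12.800000) = 8.505469
z_2 = g(8.505469) = 7.421284

7.42128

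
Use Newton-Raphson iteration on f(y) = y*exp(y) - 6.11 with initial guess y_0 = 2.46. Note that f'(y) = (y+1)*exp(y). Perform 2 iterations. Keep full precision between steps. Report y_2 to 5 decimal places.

1.55990

y_0 = 2.460000: f = 22.683836, f' = 40.498648 → y_1 = 2.460000 - (22.683836)/(40.498648) = 1.899887
y_1 = 1.899887: f = 6.591000, f' = 19.386137 → y_2 = 1.899887 - (6.591000)/(19.386137) = 1.559901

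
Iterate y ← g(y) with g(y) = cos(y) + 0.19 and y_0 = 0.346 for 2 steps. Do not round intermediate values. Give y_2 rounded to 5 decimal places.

y_1 = g(0.346000) = 1.130737
y_2 = g(1.130737) = 0.615993

0.61599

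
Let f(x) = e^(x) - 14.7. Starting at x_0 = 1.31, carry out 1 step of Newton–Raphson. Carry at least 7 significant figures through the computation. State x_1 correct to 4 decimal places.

4.2764

f'(x) = e^(x)
x_0 = 1.310000: f = -10.993826, f' = 3.706174 → x_1 = 1.310000 - (-10.993826)/(3.706174) = 4.276355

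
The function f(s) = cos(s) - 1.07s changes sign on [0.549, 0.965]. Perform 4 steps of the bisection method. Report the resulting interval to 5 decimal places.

f(0.549000) = 0.265617, f(0.965000) = -0.463133 (opposite signs)
step 1: m = 0.757000, f(m) = -0.083090 < 0 → root in [0.549000, 0.757000]
step 2: m = 0.653000, f(m) = 0.095555 > 0 → root in [0.653000, 0.757000]
step 3: m = 0.705000, f(m) = 0.007262 > 0 → root in [0.705000, 0.757000]
step 4: m = 0.731000, f(m) = -0.037663 < 0 → root in [0.705000, 0.731000]

[0.70500, 0.73100]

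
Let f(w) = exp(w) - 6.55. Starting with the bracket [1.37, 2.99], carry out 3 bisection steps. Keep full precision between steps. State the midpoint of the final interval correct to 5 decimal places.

f(1.370000) = -2.614649, f(2.990000) = 13.335682 (opposite signs)
step 1: m = 2.180000, f(m) = 2.296306 > 0 → root in [1.370000, 2.180000]
step 2: m = 1.775000, f(m) = -0.649719 < 0 → root in [1.775000, 2.180000]
step 3: m = 1.977500, f(m) = 0.674659 > 0 → root in [1.775000, 1.977500]
Midpoint of [1.775000, 1.977500] = 1.876250

1.87625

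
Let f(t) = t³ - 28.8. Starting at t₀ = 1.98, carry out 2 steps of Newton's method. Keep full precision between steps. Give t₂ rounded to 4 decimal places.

f'(t) = 3t²
t_0 = 1.980000: f = -21.037608, f' = 11.761200 → t_1 = 1.980000 - (-21.037608)/(11.761200) = 3.768730
t_1 = 3.768730: f = 24.728488, f' = 42.609971 → t_2 = 3.768730 - (24.728488)/(42.609971) = 3.188385

3.1884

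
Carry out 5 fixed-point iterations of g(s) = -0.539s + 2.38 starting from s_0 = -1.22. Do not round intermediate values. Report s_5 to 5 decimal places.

1.67231

s_1 = g(-1.220000) = 3.037580
s_2 = g(3.037580) = 0.742744
s_3 = g(0.742744) = 1.979661
s_4 = g(1.979661) = 1.312963
s_5 = g(1.312963) = 1.672313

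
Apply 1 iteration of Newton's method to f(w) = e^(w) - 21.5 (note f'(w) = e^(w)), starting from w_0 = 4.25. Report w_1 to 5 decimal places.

3.55668

w_0 = 4.250000: f = 48.605412, f' = 70.105412 → w_1 = 4.250000 - (48.605412)/(70.105412) = 3.556681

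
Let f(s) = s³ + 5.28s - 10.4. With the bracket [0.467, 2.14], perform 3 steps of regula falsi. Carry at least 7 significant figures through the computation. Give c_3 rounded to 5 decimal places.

f(0.467000) = -7.832392, f(2.140000) = 10.699544
step 1: c = 1.174082, f(c) = -2.582415 < 0 → new bracket [1.174082, 2.140000]
step 2: c = 1.361885, f(c) = -0.683312 < 0 → new bracket [1.361885, 2.140000]
step 3: c = 1.408596, f(c) = -0.167762 < 0 → new bracket [1.408596, 2.140000]

1.40860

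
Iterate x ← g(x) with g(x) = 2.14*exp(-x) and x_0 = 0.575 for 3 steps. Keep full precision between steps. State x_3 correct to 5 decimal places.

1.12631

x_1 = g(0.575000) = 1.204188
x_2 = g(1.204188) = 0.641862
x_3 = g(0.641862) = 1.126307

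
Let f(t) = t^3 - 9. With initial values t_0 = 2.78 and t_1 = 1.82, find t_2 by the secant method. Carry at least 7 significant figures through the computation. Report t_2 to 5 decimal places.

2.00456

Secant update: t_(k+1) = t_k − f(t_k)·(t_k − t_(k-1))/(f(t_k) − f(t_(k-1))).
f(t_0) = 12.484952, f(t_1) = -2.971432
t_2 = 1.820000 - (-2.971432)·(1.820000 - 2.780000)/(-2.971432 - (12.484952)) = 2.004556; f(t_2) = -0.945198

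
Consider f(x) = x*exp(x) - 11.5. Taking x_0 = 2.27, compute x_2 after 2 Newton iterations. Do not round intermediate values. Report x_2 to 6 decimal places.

f'(x) = (x+1)*exp(x)
x_0 = 2.270000: f = 10.472240, f' = 31.651641 → x_1 = 2.270000 - (10.472240)/(31.651641) = 1.939141
x_1 = 1.939141: f = 1.982407, f' = 20.435181 → x_2 = 1.939141 - (1.982407)/(20.435181) = 1.842131

1.842131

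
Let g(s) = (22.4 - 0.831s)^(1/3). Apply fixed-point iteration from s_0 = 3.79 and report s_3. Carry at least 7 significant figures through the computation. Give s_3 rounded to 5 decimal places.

2.72064

s_1 = g(3.790000) = 2.680078
s_2 = g(2.680078) = 2.722215
s_3 = g(2.722215) = 2.720639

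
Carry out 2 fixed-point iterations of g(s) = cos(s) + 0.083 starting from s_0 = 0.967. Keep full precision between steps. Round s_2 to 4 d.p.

0.8786

s_1 = g(0.967000) = 0.650772
s_2 = g(0.650772) = 0.878617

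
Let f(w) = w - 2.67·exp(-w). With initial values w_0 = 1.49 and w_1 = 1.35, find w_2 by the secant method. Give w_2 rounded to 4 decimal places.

0.9503

Secant update: w_(k+1) = w_k − f(w_k)·(w_k − w_(k-1))/(f(w_k) − f(w_(k-1))).
f(w_0) = 0.888255, f(w_1) = 0.657829
w_2 = 1.350000 - (0.657829)·(1.350000 - 1.490000)/(0.657829 - (0.888255)) = 0.950324; f(w_2) = -0.081940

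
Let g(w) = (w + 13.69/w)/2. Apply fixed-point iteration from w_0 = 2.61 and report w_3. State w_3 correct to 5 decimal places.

w_1 = g(2.610000) = 3.927605
w_2 = g(3.927605) = 3.706595
w_3 = g(3.706595) = 3.700006

3.70001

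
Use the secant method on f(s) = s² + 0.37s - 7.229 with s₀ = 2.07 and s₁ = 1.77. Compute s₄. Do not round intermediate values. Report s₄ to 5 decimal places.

f(s_0) = -2.178200, f(s_1) = -3.441200
s_2 = 1.770000 - (-3.441200)·(1.770000 - 2.070000)/(-3.441200 - (-2.178200)) = 2.587387; f(s_2) = 0.422906
s_3 = 2.587387 - (0.422906)·(2.587387 - 1.770000)/(0.422906 - (-3.441200)) = 2.497929; f(s_3) = -0.065119
s_4 = 2.497929 - (-0.065119)·(2.497929 - 2.587387)/(-0.065119 - (0.422906)) = 2.509865; f(s_4) = -0.000925

2.50987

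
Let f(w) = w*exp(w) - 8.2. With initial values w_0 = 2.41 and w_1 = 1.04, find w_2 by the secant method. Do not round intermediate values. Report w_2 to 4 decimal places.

1.3415

Secant update: w_(k+1) = w_k − f(w_k)·(w_k − w_(k-1))/(f(w_k) − f(w_(k-1))).
f(w_0) = 18.632846, f(w_1) = -5.257614
w_2 = 1.040000 - (-5.257614)·(1.040000 - 2.410000)/(-5.257614 - (18.632846)) = 1.341498; f(w_2) = -3.069078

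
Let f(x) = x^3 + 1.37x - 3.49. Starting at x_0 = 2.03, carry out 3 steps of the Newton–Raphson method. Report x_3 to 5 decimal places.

1.22116

f'(x) = 3x^2 + 1.37
x_0 = 2.030000: f = 7.656527, f' = 13.732700 → x_1 = 2.030000 - (7.656527)/(13.732700) = 1.472460
x_1 = 1.472460: f = 1.719769, f' = 7.874417 → x_2 = 1.472460 - (1.719769)/(7.874417) = 1.254061
x_2 = 1.254061: f = 0.200284, f' = 6.088005 → x_3 = 1.254061 - (0.200284)/(6.088005) = 1.221162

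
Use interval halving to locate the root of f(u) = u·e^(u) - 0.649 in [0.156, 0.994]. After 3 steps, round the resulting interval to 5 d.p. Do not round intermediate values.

f(0.156000) = -0.466663, f(0.994000) = 2.036809 (opposite signs)
step 1: m = 0.575000, f(m) = 0.372850 > 0 → root in [0.156000, 0.575000]
step 2: m = 0.365500, f(m) = -0.122229 < 0 → root in [0.365500, 0.575000]
step 3: m = 0.470250, f(m) = 0.103585 > 0 → root in [0.365500, 0.470250]

[0.36550, 0.47025]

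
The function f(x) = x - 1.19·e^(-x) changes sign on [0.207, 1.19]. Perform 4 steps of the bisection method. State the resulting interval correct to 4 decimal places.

[0.5756, 0.6371]

f(0.207000) = -0.760493, f(1.190000) = 0.827977 (opposite signs)
step 1: m = 0.698500, f(m) = 0.106676 > 0 → root in [0.207000, 0.698500]
step 2: m = 0.452750, f(m) = -0.303944 < 0 → root in [0.452750, 0.698500]
step 3: m = 0.575625, f(m) = -0.093575 < 0 → root in [0.575625, 0.698500]
step 4: m = 0.637063, f(m) = 0.007739 > 0 → root in [0.575625, 0.637063]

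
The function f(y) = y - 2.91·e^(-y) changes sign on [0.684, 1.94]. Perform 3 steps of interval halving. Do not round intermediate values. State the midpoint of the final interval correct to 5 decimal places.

f(0.684000) = -0.784370, f(1.940000) = 1.521822 (opposite signs)
step 1: m = 1.312000, f(m) = 0.528392 > 0 → root in [0.684000, 1.312000]
step 2: m = 0.998000, f(m) = -0.074672 < 0 → root in [0.998000, 1.312000]
step 3: m = 1.155000, f(m) = 0.238183 > 0 → root in [0.998000, 1.155000]
Midpoint of [0.998000, 1.155000] = 1.076500

1.07650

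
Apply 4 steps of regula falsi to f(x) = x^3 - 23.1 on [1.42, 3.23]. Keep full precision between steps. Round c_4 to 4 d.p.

False-position update: c = (a·f(b) − b·f(a))/(f(b) − f(a)); replace the endpoint whose sign matches f(c).
f(1.420000) = -20.236712, f(3.230000) = 10.598267
step 1: c = 2.607886, f(c) = -5.363580 < 0 → new bracket [2.607886, 3.230000]
step 2: c = 2.816932, f(c) = -0.747345 < 0 → new bracket [2.816932, 3.230000]
step 3: c = 2.844141, f(c) = -0.093346 < 0 → new bracket [2.844141, 3.230000]
step 4: c = 2.847510, f(c) = -0.011496 < 0 → new bracket [2.847510, 3.230000]

2.8475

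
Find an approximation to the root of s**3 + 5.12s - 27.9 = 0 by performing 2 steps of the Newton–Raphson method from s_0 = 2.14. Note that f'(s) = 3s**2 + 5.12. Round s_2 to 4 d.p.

s_0 = 2.140000: f = -7.142856, f' = 18.858800 → s_1 = 2.140000 - (-7.142856)/(18.858800) = 2.518755
s_1 = 2.518755: f = 0.975315, f' = 24.152373 → s_2 = 2.518755 - (0.975315)/(24.152373) = 2.478373

2.4784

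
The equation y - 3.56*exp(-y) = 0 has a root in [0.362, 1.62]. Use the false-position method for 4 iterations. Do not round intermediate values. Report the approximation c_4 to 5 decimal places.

False-position update: c = (a·f(b) − b·f(a))/(f(b) − f(a)); replace the endpoint whose sign matches f(c).
f(0.362000) = -2.116765, f(1.620000) = 0.915481
step 1: c = 1.240191, f(c) = 0.210180 > 0 → new bracket [0.362000, 1.240191]
step 2: c = 1.160869, f(c) = 0.045827 > 0 → new bracket [0.362000, 1.160869]
step 3: c = 1.143940, f(c) = 0.009862 > 0 → new bracket [0.362000, 1.143940]
step 4: c = 1.140314, f(c) = 0.002116 > 0 → new bracket [0.362000, 1.140314]

1.14031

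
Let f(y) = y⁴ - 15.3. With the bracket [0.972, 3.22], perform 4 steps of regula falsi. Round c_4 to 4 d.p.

1.7929

False-position update: c = (a·f(b) − b·f(a))/(f(b) − f(a)); replace the endpoint whose sign matches f(c).
f(0.972000) = -14.407383, f(3.220000) = 92.203719
step 1: c = 1.275794, f(c) = -12.650756 < 0 → new bracket [1.275794, 3.220000]
step 2: c = 1.510363, f(c) = -10.096136 < 0 → new bracket [1.510363, 3.220000]
step 3: c = 1.679090, f(c) = -7.351299 < 0 → new bracket [1.679090, 3.220000]
step 4: c = 1.792873, f(c) = -4.967663 < 0 → new bracket [1.792873, 3.220000]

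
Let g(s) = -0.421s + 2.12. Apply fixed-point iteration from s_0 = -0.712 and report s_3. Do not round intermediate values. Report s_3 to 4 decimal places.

s_1 = g(-0.712000) = 2.419752
s_2 = g(2.419752) = 1.101284
s_3 = g(1.101284) = 1.656359

1.6564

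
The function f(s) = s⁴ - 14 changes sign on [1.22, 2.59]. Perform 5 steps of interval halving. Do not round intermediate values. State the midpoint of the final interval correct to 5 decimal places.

1.92641

f(1.220000) = -11.784665, f(2.590000) = 30.998606 (opposite signs)
step 1: m = 1.905000, f(m) = -0.830178 < 0 → root in [1.905000, 2.590000]
step 2: m = 2.247500, f(m) = 11.515190 > 0 → root in [1.905000, 2.247500]
step 3: m = 2.076250, f(m) = 4.583118 > 0 → root in [1.905000, 2.076250]
step 4: m = 1.990625, f(m) = 1.702103 > 0 → root in [1.905000, 1.990625]
step 5: m = 1.947812, f(m) = 0.394235 > 0 → root in [1.905000, 1.947812]
Midpoint of [1.905000, 1.947812] = 1.926406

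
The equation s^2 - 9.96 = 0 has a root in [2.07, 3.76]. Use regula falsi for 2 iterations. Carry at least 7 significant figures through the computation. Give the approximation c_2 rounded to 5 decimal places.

False-position update: c = (a·f(b) − b·f(a))/(f(b) − f(a)); replace the endpoint whose sign matches f(c).
f(2.070000) = -5.675100, f(3.760000) = 4.177600
step 1: c = 3.043431, f(c) = -0.697531 < 0 → new bracket [3.043431, 3.760000]
step 2: c = 3.145957, f(c) = -0.062956 < 0 → new bracket [3.145957, 3.760000]

3.14596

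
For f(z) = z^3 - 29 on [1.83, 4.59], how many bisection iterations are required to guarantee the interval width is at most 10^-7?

25

Initial width b − a = 4.59 − 1.83 = 2.760000.
After n steps the width is (b−a)/2^n; need (b−a)/2^n ≤ 10^-7.
So n ≥ log₂(2.760000/10^-7) = log₂(27600000.0000) ≈ 24.7182.
Hence n = 25.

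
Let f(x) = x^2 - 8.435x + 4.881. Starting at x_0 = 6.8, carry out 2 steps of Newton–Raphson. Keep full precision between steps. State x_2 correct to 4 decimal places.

f'(x) = 2x - 8.435
x_0 = 6.800000: f = -6.237000, f' = 5.165000 → x_1 = 6.800000 - (-6.237000)/(5.165000) = 8.007551
x_1 = 8.007551: f = 1.458179, f' = 7.580102 → x_2 = 8.007551 - (1.458179)/(7.580102) = 7.815182

7.8152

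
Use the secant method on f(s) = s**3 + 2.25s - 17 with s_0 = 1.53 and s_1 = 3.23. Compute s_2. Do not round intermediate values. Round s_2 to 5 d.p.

Secant update: s_(k+1) = s_k − f(s_k)·(s_k − s_(k-1))/(f(s_k) − f(s_(k-1))).
f(s_0) = -9.975923, f(s_1) = 23.965767
s_2 = 3.230000 - (23.965767)·(3.230000 - 1.530000)/(23.965767 - (-9.975923)) = 2.029653; f(s_2) = -4.072142

2.02965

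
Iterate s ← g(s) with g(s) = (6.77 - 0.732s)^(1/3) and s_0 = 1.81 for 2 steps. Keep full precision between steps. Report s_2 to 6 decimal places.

s_1 = g(1.810000) = 1.759279
s_2 = g(1.759279) = 1.763269

1.763269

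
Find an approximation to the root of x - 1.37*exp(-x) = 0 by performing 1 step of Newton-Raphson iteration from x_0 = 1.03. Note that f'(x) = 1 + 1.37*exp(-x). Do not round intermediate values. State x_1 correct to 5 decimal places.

Newton update: x ← x − f(x)/f'(x).
x_0 = 1.030000: f = 0.540900, f' = 1.489100 → x_1 = 1.030000 - (0.540900)/(1.489100) = 0.666760

0.66676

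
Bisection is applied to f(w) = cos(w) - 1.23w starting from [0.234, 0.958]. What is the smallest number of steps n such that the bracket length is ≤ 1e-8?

Initial width b − a = 0.958 − 0.234 = 0.724000.
After n steps the width is (b−a)/2^n; need (b−a)/2^n ≤ 1e-8.
So n ≥ log₂(0.724000/1e-8) = log₂(72400000.0000) ≈ 26.1095.
Hence n = 27.

27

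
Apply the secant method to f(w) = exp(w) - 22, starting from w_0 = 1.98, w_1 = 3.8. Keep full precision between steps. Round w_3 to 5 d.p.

2.96161

f(w_0) = -14.757257, f(w_1) = 22.701184
w_2 = 3.800000 - (22.701184)·(3.800000 - 1.980000)/(22.701184 - (-14.757257)) = 2.697013; f(w_2) = -7.164640
w_3 = 2.697013 - (-7.164640)·(2.697013 - 3.800000)/(-7.164640 - (22.701184)) = 2.961614; f(w_3) = -2.670863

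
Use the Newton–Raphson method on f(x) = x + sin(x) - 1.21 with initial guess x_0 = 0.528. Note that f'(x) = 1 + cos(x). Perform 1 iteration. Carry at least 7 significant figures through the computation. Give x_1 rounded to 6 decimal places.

Newton update: x ← x − f(x)/f'(x).
x_0 = 0.528000: f = -0.178193, f' = 1.863816 → x_1 = 0.528000 - (-0.178193)/(1.863816) = 0.623607

0.623607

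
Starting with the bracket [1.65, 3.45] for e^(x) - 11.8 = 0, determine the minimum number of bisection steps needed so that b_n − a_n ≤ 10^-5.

Initial width b − a = 3.45 − 1.65 = 1.800000.
After n steps the width is (b−a)/2^n; need (b−a)/2^n ≤ 10^-5.
So n ≥ log₂(1.800000/10^-5) = log₂(180000.0000) ≈ 17.4576.
Hence n = 18.

18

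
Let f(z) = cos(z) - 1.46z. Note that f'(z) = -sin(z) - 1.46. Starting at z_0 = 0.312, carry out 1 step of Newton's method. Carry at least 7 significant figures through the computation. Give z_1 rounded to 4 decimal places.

z_0 = 0.312000: f = 0.496202, f' = -1.766963 → z_1 = 0.312000 - (0.496202)/(-1.766963) = 0.592822

0.5928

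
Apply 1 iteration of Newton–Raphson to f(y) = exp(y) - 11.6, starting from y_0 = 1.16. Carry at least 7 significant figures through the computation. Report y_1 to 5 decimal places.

f'(y) = exp(y)
y_0 = 1.160000: f = -8.410067, f' = 3.189933 → y_1 = 1.160000 - (-8.410067)/(3.189933) = 3.796440

3.79644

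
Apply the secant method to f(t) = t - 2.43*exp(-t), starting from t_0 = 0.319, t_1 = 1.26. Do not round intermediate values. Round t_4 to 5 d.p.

0.94478

Secant update: t_(k+1) = t_k − f(t_k)·(t_k − t_(k-1))/(f(t_k) − f(t_(k-1))).
f(t_0) = -1.447308, f(t_1) = 0.570721
t_2 = 1.260000 - (0.570721)·(1.260000 - 0.319000)/(0.570721 - (-1.447308)) = 0.993875; f(t_2) = 0.094435
t_3 = 0.993875 - (0.094435)·(0.993875 - 1.260000)/(0.094435 - (0.570721)) = 0.941109; f(t_3) = -0.007065
t_4 = 0.941109 - (-0.007065)·(0.941109 - 0.993875)/(-0.007065 - (0.094435)) = 0.944782; f(t_4) = 0.000084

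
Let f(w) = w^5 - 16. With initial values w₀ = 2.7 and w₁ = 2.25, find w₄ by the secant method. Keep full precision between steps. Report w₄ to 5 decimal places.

1.77177

f(w_0) = 127.489070, f(w_1) = 41.665039
w_2 = 2.250000 - (41.665039)·(2.250000 - 2.700000)/(41.665039 - (127.489070)) = 2.031538; f(w_2) = 18.603898
w_3 = 2.031538 - (18.603898)·(2.031538 - 2.250000)/(18.603898 - (41.665039)) = 1.855301; f(w_3) = 5.982217
w_4 = 1.855301 - (5.982217)·(1.855301 - 2.031538)/(5.982217 - (18.603898)) = 1.771770; f(w_4) = 1.459720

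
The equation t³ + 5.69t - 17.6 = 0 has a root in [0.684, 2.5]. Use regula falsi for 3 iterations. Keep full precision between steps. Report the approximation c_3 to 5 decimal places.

f(0.684000) = -13.388026, f(2.500000) = 12.250000
step 1: c = 1.632305, f(c) = -3.963046 < 0 → new bracket [1.632305, 2.500000]
step 2: c = 1.844400, f(c) = -0.831060 < 0 → new bracket [1.844400, 2.500000]
step 3: c = 1.886051, f(c) = -0.159323 < 0 → new bracket [1.886051, 2.500000]

1.88605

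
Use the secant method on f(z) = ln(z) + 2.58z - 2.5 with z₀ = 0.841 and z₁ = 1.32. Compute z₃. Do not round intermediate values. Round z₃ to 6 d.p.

f(z_0) = -0.503384, f(z_1) = 1.183232
z_2 = 1.320000 - (1.183232)·(1.320000 - 0.841000)/(1.183232 - (-0.503384)) = 0.983961; f(z_2) = 0.022452
z_3 = 0.983961 - (0.022452)·(0.983961 - 1.320000)/(0.022452 - (1.183232)) = 0.977462; f(z_3) = -0.000945

0.977462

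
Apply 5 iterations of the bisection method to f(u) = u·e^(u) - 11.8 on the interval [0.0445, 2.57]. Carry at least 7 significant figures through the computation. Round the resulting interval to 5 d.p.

[1.78078, 1.85970]

f(0.044500) = -11.753475, f(2.570000) = 21.779169 (opposite signs)
step 1: m = 1.307250, f(m) = -6.968410 < 0 → root in [1.307250, 2.570000]
step 2: m = 1.938625, f(m) = 1.671872 > 0 → root in [1.307250, 1.938625]
step 3: m = 1.622937, f(m) = -3.575025 < 0 → root in [1.622937, 1.938625]
step 4: m = 1.780781, f(m) = -1.231970 < 0 → root in [1.780781, 1.938625]
step 5: m = 1.859703, f(m) = 0.142697 > 0 → root in [1.780781, 1.859703]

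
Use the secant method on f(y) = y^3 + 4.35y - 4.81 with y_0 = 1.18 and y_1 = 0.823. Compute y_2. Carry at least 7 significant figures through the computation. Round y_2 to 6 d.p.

0.913992

f(y_0) = 1.966032, f(y_1) = -0.672508
y_2 = 0.823000 - (-0.672508)·(0.823000 - 1.180000)/(-0.672508 - (1.966032)) = 0.913992; f(y_2) = -0.070605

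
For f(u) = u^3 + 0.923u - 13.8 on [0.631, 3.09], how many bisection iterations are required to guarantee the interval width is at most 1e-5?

18

Initial width b − a = 3.09 − 0.631 = 2.459000.
After n steps the width is (b−a)/2^n; need (b−a)/2^n ≤ 1e-5.
So n ≥ log₂(2.459000/1e-5) = log₂(245900.0000) ≈ 17.9077.
Hence n = 18.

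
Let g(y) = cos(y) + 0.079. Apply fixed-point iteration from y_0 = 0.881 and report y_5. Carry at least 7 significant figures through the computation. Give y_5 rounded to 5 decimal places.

y_1 = g(0.881000) = 0.715380
y_2 = g(0.715380) = 0.833844
y_3 = g(0.833844) = 0.751034
y_4 = g(0.751034) = 0.809984
y_5 = g(0.809984) = 0.768510

0.76851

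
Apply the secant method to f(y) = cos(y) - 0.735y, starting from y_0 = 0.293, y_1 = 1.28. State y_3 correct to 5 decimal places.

f(y_0) = 0.742027, f(y_1) = -0.654085
y_2 = 1.280000 - (-0.654085)·(1.280000 - 0.293000)/(-0.654085 - (0.742027)) = 0.817586; f(y_2) = 0.083059
y_3 = 0.817586 - (0.083059)·(0.817586 - 1.280000)/(0.083059 - (-0.654085)) = 0.869689; f(y_3) = 0.005843

0.86969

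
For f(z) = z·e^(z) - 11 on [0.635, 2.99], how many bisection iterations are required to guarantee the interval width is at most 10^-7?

Initial width b − a = 2.99 − 0.635 = 2.355000.
After n steps the width is (b−a)/2^n; need (b−a)/2^n ≤ 10^-7.
So n ≥ log₂(2.355000/10^-7) = log₂(23550000.0000) ≈ 24.4892.
Hence n = 25.

25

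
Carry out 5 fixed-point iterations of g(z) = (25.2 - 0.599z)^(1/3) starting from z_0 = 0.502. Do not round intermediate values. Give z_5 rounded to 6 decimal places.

z_1 = g(0.502000) = 2.920087
z_2 = g(2.920087) = 2.862330
z_3 = g(2.862330) = 2.863736
z_4 = g(2.863736) = 2.863702
z_5 = g(2.863702) = 2.863703

2.863703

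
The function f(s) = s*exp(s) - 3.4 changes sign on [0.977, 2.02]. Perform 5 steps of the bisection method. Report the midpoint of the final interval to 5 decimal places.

f(0.977000) = -0.804624, f(2.020000) = 11.827416 (opposite signs)
step 1: m = 1.498500, f(m) = 3.305745 > 0 → root in [0.977000, 1.498500]
step 2: m = 1.237750, f(m) = 0.867573 > 0 → root in [0.977000, 1.237750]
step 3: m = 1.107375, f(m) = -0.048636 < 0 → root in [1.107375, 1.237750]
step 4: m = 1.172562, f(m) = 0.387681 > 0 → root in [1.107375, 1.172562]
step 5: m = 1.139969, f(m) = 0.164307 > 0 → root in [1.107375, 1.139969]
Midpoint of [1.107375, 1.139969] = 1.123672

1.12367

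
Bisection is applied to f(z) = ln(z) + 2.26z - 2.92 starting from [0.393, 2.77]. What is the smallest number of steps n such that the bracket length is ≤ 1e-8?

Initial width b − a = 2.77 − 0.393 = 2.377000.
After n steps the width is (b−a)/2^n; need (b−a)/2^n ≤ 1e-8.
So n ≥ log₂(2.377000/1e-8) = log₂(237700000.0000) ≈ 27.8246.
Hence n = 28.

28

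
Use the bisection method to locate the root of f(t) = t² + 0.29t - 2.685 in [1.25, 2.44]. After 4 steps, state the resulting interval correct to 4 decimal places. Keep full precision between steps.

f(1.250000) = -0.760000, f(2.440000) = 3.976200 (opposite signs)
step 1: m = 1.845000, f(m) = 1.254075 > 0 → root in [1.250000, 1.845000]
step 2: m = 1.547500, f(m) = 0.158531 > 0 → root in [1.250000, 1.547500]
step 3: m = 1.398750, f(m) = -0.322861 < 0 → root in [1.398750, 1.547500]
step 4: m = 1.473125, f(m) = -0.087696 < 0 → root in [1.473125, 1.547500]

[1.4731, 1.5475]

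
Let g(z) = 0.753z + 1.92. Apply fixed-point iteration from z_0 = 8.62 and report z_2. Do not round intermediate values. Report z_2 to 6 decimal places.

8.253378

z_1 = g(8.620000) = 8.410860
z_2 = g(8.410860) = 8.253378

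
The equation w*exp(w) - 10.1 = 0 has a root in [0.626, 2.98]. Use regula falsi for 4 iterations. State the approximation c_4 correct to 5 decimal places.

f(0.626000) = -8.929308, f(2.980000) = 48.569694
step 1: c = 0.991564, f(c) = -7.427290 < 0 → new bracket [0.991564, 2.980000]
step 2: c = 1.255305, f(c) = -5.695248 < 0 → new bracket [1.255305, 2.980000]
step 3: c = 1.436316, f(c) = -4.060035 < 0 → new bracket [1.436316, 2.980000]
step 4: c = 1.555401, f(c) = -2.732083 < 0 → new bracket [1.555401, 2.980000]

1.55540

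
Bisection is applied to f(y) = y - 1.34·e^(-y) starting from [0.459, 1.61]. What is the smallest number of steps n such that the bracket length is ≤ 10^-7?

Initial width b − a = 1.61 − 0.459 = 1.151000.
After n steps the width is (b−a)/2^n; need (b−a)/2^n ≤ 10^-7.
So n ≥ log₂(1.151000/10^-7) = log₂(11510000.0000) ≈ 23.4564.
Hence n = 24.

24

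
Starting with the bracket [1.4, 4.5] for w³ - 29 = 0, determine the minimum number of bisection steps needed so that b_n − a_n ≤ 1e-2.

Initial width b − a = 4.5 − 1.4 = 3.100000.
After n steps the width is (b−a)/2^n; need (b−a)/2^n ≤ 1e-2.
So n ≥ log₂(3.100000/1e-2) = log₂(310.0000) ≈ 8.2761.
Hence n = 9.

9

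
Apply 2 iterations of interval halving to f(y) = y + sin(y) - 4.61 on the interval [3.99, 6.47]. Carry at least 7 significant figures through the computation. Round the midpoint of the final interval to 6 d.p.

f(3.990000) = -1.370228, f(6.470000) = 2.045730 (opposite signs)
step 1: m = 5.230000, f(m) = -0.249004 < 0 → root in [5.230000, 6.470000]
step 2: m = 5.850000, f(m) = 0.820236 > 0 → root in [5.230000, 5.850000]
Midpoint of [5.230000, 5.850000] = 5.540000

5.540000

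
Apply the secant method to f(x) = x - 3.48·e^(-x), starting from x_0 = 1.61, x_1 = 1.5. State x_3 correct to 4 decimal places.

1.1315

f(x_0) = 0.914391, f(x_1) = 0.723507
x_2 = 1.500000 - (0.723507)·(1.500000 - 1.610000)/(0.723507 - (0.914391)) = 1.083067; f(x_2) = -0.095105
x_3 = 1.083067 - (-0.095105)·(1.083067 - 1.500000)/(-0.095105 - (0.723507)) = 1.131506; f(x_3) = 0.009042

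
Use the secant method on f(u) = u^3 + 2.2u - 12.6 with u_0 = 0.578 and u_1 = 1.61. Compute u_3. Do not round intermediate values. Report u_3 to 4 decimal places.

f(u_0) = -11.135299, f(u_1) = -4.884719
u_2 = 1.610000 - (-4.884719)·(1.610000 - 0.578000)/(-4.884719 - (-11.135299)) = 2.416490; f(u_2) = 6.827186
u_3 = 2.416490 - (6.827186)·(2.416490 - 1.610000)/(6.827186 - (-4.884719)) = 1.946365; f(u_3) = -0.944509

1.9464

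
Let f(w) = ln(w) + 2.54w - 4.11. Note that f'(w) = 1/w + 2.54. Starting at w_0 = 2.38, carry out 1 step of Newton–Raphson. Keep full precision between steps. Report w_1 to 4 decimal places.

w_0 = 2.380000: f = 2.802300, f' = 2.960168 → w_1 = 2.380000 - (2.802300)/(2.960168) = 1.433331

1.4333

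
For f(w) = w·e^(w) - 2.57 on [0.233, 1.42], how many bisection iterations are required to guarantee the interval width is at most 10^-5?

Initial width b − a = 1.42 − 0.233 = 1.187000.
After n steps the width is (b−a)/2^n; need (b−a)/2^n ≤ 10^-5.
So n ≥ log₂(1.187000/10^-5) = log₂(118700.0000) ≈ 16.8570.
Hence n = 17.

17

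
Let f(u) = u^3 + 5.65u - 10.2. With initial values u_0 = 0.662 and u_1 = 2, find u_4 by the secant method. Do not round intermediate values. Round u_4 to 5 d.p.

1.36204

f(u_0) = -6.169582, f(u_1) = 9.100000
u_2 = 2.000000 - (9.100000)·(2.000000 - 0.662000)/(9.100000 - (-6.169582)) = 1.202611; f(u_2) = -1.665946
u_3 = 1.202611 - (-1.665946)·(1.202611 - 2.000000)/(-1.665946 - (9.100000)) = 1.326001; f(u_3) = -0.376620
u_4 = 1.326001 - (-0.376620)·(1.326001 - 1.202611)/(-0.376620 - (-1.665946)) = 1.362043; f(u_4) = 0.022357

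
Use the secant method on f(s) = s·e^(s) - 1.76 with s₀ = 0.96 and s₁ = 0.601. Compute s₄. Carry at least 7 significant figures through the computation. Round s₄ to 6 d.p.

0.794800

f(s_0) = 0.747229, f(s_1) = -0.663811
s_2 = 0.601000 - (-0.663811)·(0.601000 - 0.960000)/(-0.663811 - (0.747229)) = 0.769888; f(s_2) = -0.097407
s_3 = 0.769888 - (-0.097407)·(0.769888 - 0.601000)/(-0.097407 - (-0.663811)) = 0.798933; f(s_3) = 0.016161
s_4 = 0.798933 - (0.016161)·(0.798933 - 0.769888)/(0.016161 - (-0.097407)) = 0.794800; f(s_4) = -0.000316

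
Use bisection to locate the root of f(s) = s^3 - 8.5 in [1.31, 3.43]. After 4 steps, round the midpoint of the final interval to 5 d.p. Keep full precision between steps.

f(1.310000) = -6.251909, f(3.430000) = 31.853607 (opposite signs)
step 1: m = 2.370000, f(m) = 4.812053 > 0 → root in [1.310000, 2.370000]
step 2: m = 1.840000, f(m) = -2.270496 < 0 → root in [1.840000, 2.370000]
step 3: m = 2.105000, f(m) = 0.827308 > 0 → root in [1.840000, 2.105000]
step 4: m = 1.972500, f(m) = -0.825483 < 0 → root in [1.972500, 2.105000]
Midpoint of [1.972500, 2.105000] = 2.038750

2.03875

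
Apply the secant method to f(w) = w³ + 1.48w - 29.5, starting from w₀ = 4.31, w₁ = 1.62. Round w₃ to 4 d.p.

f(w_0) = 56.941791, f(w_1) = -22.850872
w_2 = 1.620000 - (-22.850872)·(1.620000 - 4.310000)/(-22.850872 - (56.941791)) = 2.390357; f(w_2) = -12.304232
w_3 = 2.390357 - (-12.304232)·(2.390357 - 1.620000)/(-12.304232 - (-22.850872)) = 3.289094; f(w_3) = 10.949730

3.2891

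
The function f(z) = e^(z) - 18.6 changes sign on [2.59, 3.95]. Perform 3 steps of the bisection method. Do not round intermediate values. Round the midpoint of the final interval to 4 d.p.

f(2.590000) = -5.270228, f(3.950000) = 33.335367 (opposite signs)
step 1: m = 3.270000, f(m) = 7.711339 > 0 → root in [2.590000, 3.270000]
step 2: m = 2.930000, f(m) = 0.127630 > 0 → root in [2.590000, 2.930000]
step 3: m = 2.760000, f(m) = -2.800157 < 0 → root in [2.760000, 2.930000]
Midpoint of [2.760000, 2.930000] = 2.845000

2.8450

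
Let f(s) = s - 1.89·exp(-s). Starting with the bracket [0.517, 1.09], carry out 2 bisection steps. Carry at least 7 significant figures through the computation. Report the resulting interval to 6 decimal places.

f(0.517000) = -0.610020, f(1.090000) = 0.454551 (opposite signs)
step 1: m = 0.803500, f(m) = -0.042765 < 0 → root in [0.803500, 1.090000]
step 2: m = 0.946750, f(m) = 0.213430 > 0 → root in [0.803500, 0.946750]

[0.803500, 0.946750]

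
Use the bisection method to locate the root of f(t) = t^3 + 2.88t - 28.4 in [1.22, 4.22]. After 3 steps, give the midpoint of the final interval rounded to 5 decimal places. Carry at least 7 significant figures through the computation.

2.90750

f(1.220000) = -23.070552, f(4.220000) = 58.905048 (opposite signs)
step 1: m = 2.720000, f(m) = -0.442752 < 0 → root in [2.720000, 4.220000]
step 2: m = 3.470000, f(m) = 23.375523 > 0 → root in [2.720000, 3.470000]
step 3: m = 3.095000, f(m) = 10.160682 > 0 → root in [2.720000, 3.095000]
Midpoint of [2.720000, 3.095000] = 2.907500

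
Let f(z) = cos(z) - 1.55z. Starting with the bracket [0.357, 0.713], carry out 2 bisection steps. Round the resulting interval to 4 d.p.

f(0.357000) = 0.383599, f(0.713000) = -0.348747 (opposite signs)
step 1: m = 0.535000, f(m) = 0.031019 > 0 → root in [0.535000, 0.713000]
step 2: m = 0.624000, f(m) = -0.155652 < 0 → root in [0.535000, 0.624000]

[0.5350, 0.6240]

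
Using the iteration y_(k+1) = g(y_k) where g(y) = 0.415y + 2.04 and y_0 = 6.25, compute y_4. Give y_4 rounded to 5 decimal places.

y_1 = g(6.250000) = 4.633750
y_2 = g(4.633750) = 3.963006
y_3 = g(3.963006) = 3.684648
y_4 = g(3.684648) = 3.569129

3.56913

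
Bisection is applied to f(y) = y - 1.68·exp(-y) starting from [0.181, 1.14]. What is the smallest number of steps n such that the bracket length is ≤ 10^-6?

Initial width b − a = 1.14 − 0.181 = 0.959000.
After n steps the width is (b−a)/2^n; need (b−a)/2^n ≤ 10^-6.
So n ≥ log₂(0.959000/10^-6) = log₂(959000.0000) ≈ 19.8712.
Hence n = 20.

20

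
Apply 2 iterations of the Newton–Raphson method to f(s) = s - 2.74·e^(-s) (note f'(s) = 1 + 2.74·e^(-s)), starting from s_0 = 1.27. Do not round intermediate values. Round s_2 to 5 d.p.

Newton update: s ← s − f(s)/f'(s).
s_0 = 1.270000: f = 0.500521, f' = 1.769479 → s_1 = 1.270000 - (0.500521)/(1.769479) = 0.987136
s_1 = 0.987136: f = -0.033904, f' = 2.021040 → s_2 = 0.987136 - (-0.033904)/(2.021040) = 1.003912

1.00391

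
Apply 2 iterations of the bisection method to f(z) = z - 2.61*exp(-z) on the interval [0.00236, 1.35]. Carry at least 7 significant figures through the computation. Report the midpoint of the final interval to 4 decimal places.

0.8446

f(0.002360) = -2.601488, f(1.350000) = 0.673383 (opposite signs)
step 1: m = 0.676180, f(m) = -0.651151 < 0 → root in [0.676180, 1.350000]
step 2: m = 1.013090, f(m) = 0.065411 > 0 → root in [0.676180, 1.013090]
Midpoint of [0.676180, 1.013090] = 0.844635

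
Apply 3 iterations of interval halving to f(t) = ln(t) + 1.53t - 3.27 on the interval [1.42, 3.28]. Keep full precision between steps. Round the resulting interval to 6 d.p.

[1.652500, 1.885000]

f(1.420000) = -0.746743, f(3.280000) = 2.936243 (opposite signs)
step 1: m = 2.350000, f(m) = 1.179915 > 0 → root in [1.420000, 2.350000]
step 2: m = 1.885000, f(m) = 0.247978 > 0 → root in [1.420000, 1.885000]
step 3: m = 1.652500, f(m) = -0.239386 < 0 → root in [1.652500, 1.885000]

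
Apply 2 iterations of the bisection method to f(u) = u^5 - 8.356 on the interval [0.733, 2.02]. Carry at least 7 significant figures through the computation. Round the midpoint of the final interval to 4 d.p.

1.5374

f(0.733000) = -8.144398, f(2.020000) = 25.276322 (opposite signs)
step 1: m = 1.376500, f(m) = -3.414246 < 0 → root in [1.376500, 2.020000]
step 2: m = 1.698250, f(m) = 5.769639 > 0 → root in [1.376500, 1.698250]
Midpoint of [1.376500, 1.698250] = 1.537375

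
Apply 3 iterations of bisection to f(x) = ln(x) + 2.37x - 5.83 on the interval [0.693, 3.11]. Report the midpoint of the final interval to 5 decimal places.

2.05256

f(0.693000) = -4.554315, f(3.110000) = 2.675323 (opposite signs)
step 1: m = 1.901500, f(m) = -0.680802 < 0 → root in [1.901500, 3.110000]
step 2: m = 2.505750, f(m) = 1.027216 > 0 → root in [1.901500, 2.505750]
step 3: m = 2.203625, f(m) = 0.182695 > 0 → root in [1.901500, 2.203625]
Midpoint of [1.901500, 2.203625] = 2.052562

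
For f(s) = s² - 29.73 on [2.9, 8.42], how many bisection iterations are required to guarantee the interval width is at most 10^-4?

16

Initial width b − a = 8.42 − 2.9 = 5.520000.
After n steps the width is (b−a)/2^n; need (b−a)/2^n ≤ 10^-4.
So n ≥ log₂(5.520000/10^-4) = log₂(55200.0000) ≈ 15.7524.
Hence n = 16.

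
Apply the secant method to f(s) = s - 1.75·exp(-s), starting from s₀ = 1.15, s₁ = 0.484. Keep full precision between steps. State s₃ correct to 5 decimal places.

0.79406

f(s_0) = 0.595886, f(s_1) = -0.594548
s_2 = 0.484000 - (-0.594548)·(0.484000 - 1.150000)/(-0.594548 - (0.595886)) = 0.816626; f(s_2) = 0.043265
s_3 = 0.816626 - (0.043265)·(0.816626 - 0.484000)/(0.043265 - (-0.594548)) = 0.794063; f(s_3) = 0.003054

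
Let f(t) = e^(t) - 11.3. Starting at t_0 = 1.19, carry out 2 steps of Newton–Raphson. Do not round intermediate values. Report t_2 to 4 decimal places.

2.9280

Newton update: t ← t − f(t)/f'(t).
f'(t) = e^(t)
t_0 = 1.190000: f = -8.012919, f' = 3.287081 → t_1 = 1.190000 - (-8.012919)/(3.287081) = 3.627700
t_1 = 3.627700: f = 26.326187, f' = 37.626187 → t_2 = 3.627700 - (26.326187)/(37.626187) = 2.928023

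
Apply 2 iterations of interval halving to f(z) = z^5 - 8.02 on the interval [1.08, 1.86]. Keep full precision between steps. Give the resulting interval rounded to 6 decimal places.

f(1.080000) = -6.550672, f(1.860000) = 14.242028 (opposite signs)
step 1: m = 1.470000, f(m) = -1.155851 < 0 → root in [1.470000, 1.860000]
step 2: m = 1.665000, f(m) = 4.775910 > 0 → root in [1.470000, 1.665000]

[1.470000, 1.665000]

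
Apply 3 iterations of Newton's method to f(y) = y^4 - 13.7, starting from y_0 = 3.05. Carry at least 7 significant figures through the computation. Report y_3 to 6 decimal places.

Newton update: y ← y − f(y)/f'(y).
f'(y) = 4y^3
y_0 = 3.050000: f = 72.836506, f' = 113.490500 → y_1 = 3.050000 - (72.836506)/(113.490500) = 2.408215
y_1 = 2.408215: f = 19.934191, f' = 55.865763 → y_2 = 2.408215 - (19.934191)/(55.865763) = 2.051392
y_2 = 2.051392: f = 4.009021, f' = 34.530742 → y_3 = 2.051392 - (4.009021)/(34.530742) = 1.935292

1.935292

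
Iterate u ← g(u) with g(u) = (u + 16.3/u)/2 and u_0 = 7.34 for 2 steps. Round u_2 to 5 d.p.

4.09507

u_1 = g(7.340000) = 4.780354
u_2 = g(4.780354) = 4.095072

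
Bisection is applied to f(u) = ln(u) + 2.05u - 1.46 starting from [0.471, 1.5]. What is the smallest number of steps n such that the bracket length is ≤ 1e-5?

17

Initial width b − a = 1.5 − 0.471 = 1.029000.
After n steps the width is (b−a)/2^n; need (b−a)/2^n ≤ 1e-5.
So n ≥ log₂(1.029000/1e-5) = log₂(102900.0000) ≈ 16.6509.
Hence n = 17.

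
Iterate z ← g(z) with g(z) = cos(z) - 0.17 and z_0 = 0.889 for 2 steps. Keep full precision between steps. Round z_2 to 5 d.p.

z_1 = g(0.889000) = 0.460189
z_2 = g(0.460189) = 0.725969

0.72597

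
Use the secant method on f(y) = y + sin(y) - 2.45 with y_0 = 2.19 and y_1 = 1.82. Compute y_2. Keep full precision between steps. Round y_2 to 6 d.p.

Secant update: y_(k+1) = y_k − f(y_k)·(y_k − y_(k-1))/(f(y_k) − f(y_(k-1))).
f(y_0) = 0.554341, f(y_1) = 0.339109
y_2 = 1.820000 - (0.339109)·(1.820000 - 2.190000)/(0.339109 - (0.554341)) = 1.237045; f(y_2) = -0.268135

1.237045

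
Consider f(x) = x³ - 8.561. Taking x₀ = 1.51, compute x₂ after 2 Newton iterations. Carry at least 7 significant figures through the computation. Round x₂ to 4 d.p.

2.0651

f'(x) = 3x²
x_0 = 1.510000: f = -5.118049, f' = 6.840300 → x_1 = 1.510000 - (-5.118049)/(6.840300) = 2.258220
x_1 = 2.258220: f = 2.954922, f' = 15.298672 → x_2 = 2.258220 - (2.954922)/(15.298672) = 2.065071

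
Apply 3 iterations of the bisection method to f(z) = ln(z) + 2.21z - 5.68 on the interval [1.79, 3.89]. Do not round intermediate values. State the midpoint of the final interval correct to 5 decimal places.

f(1.790000) = -1.141884, f(3.890000) = 4.275309 (opposite signs)
step 1: m = 2.840000, f(m) = 1.640204 > 0 → root in [1.790000, 2.840000]
step 2: m = 2.315000, f(m) = 0.275560 > 0 → root in [1.790000, 2.315000]
step 3: m = 2.052500, f(m) = -0.424916 < 0 → root in [2.052500, 2.315000]
Midpoint of [2.052500, 2.315000] = 2.183750

2.18375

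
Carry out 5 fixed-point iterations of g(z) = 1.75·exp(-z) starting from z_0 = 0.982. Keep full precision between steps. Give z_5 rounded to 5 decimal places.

0.73733

z_1 = g(0.982000) = 0.655482
z_2 = g(0.655482) = 0.908585
z_3 = g(0.908585) = 0.705415
z_4 = g(0.705415) = 0.864332
z_5 = g(0.864332) = 0.737333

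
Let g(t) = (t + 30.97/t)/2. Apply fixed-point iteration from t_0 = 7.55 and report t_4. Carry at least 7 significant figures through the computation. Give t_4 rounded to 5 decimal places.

t_1 = g(7.550000) = 5.825993
t_2 = g(5.825993) = 5.570913
t_3 = g(5.570913) = 5.565073
t_4 = g(5.565073) = 5.565070

5.56507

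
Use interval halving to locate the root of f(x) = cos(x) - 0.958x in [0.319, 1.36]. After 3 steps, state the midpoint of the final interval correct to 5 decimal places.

0.77444

f(0.319000) = 0.643948, f(1.360000) = -1.093641 (opposite signs)
step 1: m = 0.839500, f(m) = -0.136406 < 0 → root in [0.319000, 0.839500]
step 2: m = 0.579250, f(m) = 0.281952 > 0 → root in [0.579250, 0.839500]
step 3: m = 0.709375, f(m) = 0.079188 > 0 → root in [0.709375, 0.839500]
Midpoint of [0.709375, 0.839500] = 0.774438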